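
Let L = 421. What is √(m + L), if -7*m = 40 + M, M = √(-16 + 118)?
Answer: √(20349 - 7*√102)/7 ≈ 20.343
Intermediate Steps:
M = √102 ≈ 10.100
m = -40/7 - √102/7 (m = -(40 + √102)/7 = -40/7 - √102/7 ≈ -7.1571)
√(m + L) = √((-40/7 - √102/7) + 421) = √(2907/7 - √102/7)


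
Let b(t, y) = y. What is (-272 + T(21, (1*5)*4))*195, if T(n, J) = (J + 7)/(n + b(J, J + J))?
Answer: -3230175/61 ≈ -52954.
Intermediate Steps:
T(n, J) = (7 + J)/(n + 2*J) (T(n, J) = (J + 7)/(n + (J + J)) = (7 + J)/(n + 2*J))
(-272 + T(21, (1*5)*4))*195 = (-272 + (7 + (1*5)*4)/(21 + 2*((1*5)*4)))*195 = (-272 + (7 + 5*4)/(21 + 2*(5*4)))*195 = (-272 + (7 + 20)/(21 + 2*20))*195 = (-272 + 27/(21 + 40))*195 = (-272 + 27/61)*195 = -16565/61*195 = -3230175/61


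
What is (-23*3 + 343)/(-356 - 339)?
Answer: -274/695 ≈ -0.39424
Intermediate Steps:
(-23*3 + 343)/(-356 - 339) = (-69 + 343)/(-695) = 274*(-1/695) = -274/695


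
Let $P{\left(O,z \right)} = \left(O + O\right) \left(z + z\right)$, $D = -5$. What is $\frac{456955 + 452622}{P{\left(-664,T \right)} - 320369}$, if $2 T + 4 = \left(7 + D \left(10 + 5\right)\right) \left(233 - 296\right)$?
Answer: $- \frac{909577}{6004209} \approx -0.15149$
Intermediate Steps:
$T = 2140$ ($T = -2 + \frac{\left(7 - 5 \left(10 + 5\right)\right) \left(233 - 296\right)}{2} = -2 + \frac{\left(7 - 75\right) \left(-63\right)}{2} = -2 + \frac{\left(-68\right) \left(-63\right)}{2} = -2 + \frac{1}{2} \cdot 4284 = -2 + 2142 = 2140$)
$P{\left(O,z \right)} = 4 O z$ ($P{\left(O,z \right)} = 2 O 2 z = 4 O z$)
$\frac{456955 + 452622}{P{\left(-664,T \right)} - 320369} = \frac{456955 + 452622}{4 \left(-664\right) 2140 - 320369} = \frac{909577}{-5683840 - 320369} = \frac{909577}{-6004209} = 909577 \left(- \frac{1}{6004209}\right) = - \frac{909577}{6004209}$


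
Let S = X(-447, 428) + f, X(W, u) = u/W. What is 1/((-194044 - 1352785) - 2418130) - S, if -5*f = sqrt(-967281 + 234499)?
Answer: 565667335/590778891 + I*sqrt(732782)/5 ≈ 0.95749 + 171.21*I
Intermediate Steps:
f = -I*sqrt(732782)/5 (f = -sqrt(-967281 + 234499)/5 = -I*sqrt(732782)/5 ≈ -171.21*I)
S = -428/447 - I*sqrt(732782)/5 (S = 428/(-447) - I*sqrt(732782)/5 = 428*(-1/447) - I*sqrt(732782)/5 = -428/447 - I*sqrt(732782)/5 ≈ -0.95749 - 171.21*I)
1/((-194044 - 1352785) - 2418130) - S = 1/((-194044 - 1352785) - 2418130) - (-428/447 - I*sqrt(732782)/5) = 1/(-1546829 - 2418130) + (428/447 + I*sqrt(732782)/5) = 1/(-3964959) + (428/447 + I*sqrt(732782)/5) = -1/3964959 + (428/447 + I*sqrt(732782)/5) = 565667335/590778891 + I*sqrt(732782)/5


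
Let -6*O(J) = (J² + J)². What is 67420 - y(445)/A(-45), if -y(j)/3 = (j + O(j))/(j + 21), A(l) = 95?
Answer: -3342097143/8854 ≈ -3.7747e+5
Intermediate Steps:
O(J) = -(J + J²)²/6 (O(J) = -(J² + J)²/6 = -(J + J²)²/6)
y(j) = -3*(j - j²*(1 + j)²/6)/(21 + j) (y(j) = -3*(j - j²*(1 + j)²/6)/(j + 21) = -3*(j - j²*(1 + j)²/6)/(21 + j))
67420 - y(445)/A(-45) = 67420 - (½)*445*(-6 + 445*(1 + 445)²)/(21 + 445)/95 = 67420 - (½)*445*(-6 + 445*446²)/466/95 = 67420 - (½)*445*(1/466)*(-6 + 445*198916)/95 = 67420 - (½)*445*(1/466)*(-6 + 88517620)/95 = 67420 - (½)*445*(1/466)*88517614/95 = 67420 - 19695169115/(466*95) = 67420 - 1*3939033823/8854 = 67420 - 3939033823/8854 = -3342097143/8854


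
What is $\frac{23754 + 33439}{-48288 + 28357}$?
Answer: $- \frac{57193}{19931} \approx -2.8695$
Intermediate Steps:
$\frac{23754 + 33439}{-48288 + 28357} = \frac{57193}{-19931} = 57193 \left(- \frac{1}{19931}\right) = - \frac{57193}{19931}$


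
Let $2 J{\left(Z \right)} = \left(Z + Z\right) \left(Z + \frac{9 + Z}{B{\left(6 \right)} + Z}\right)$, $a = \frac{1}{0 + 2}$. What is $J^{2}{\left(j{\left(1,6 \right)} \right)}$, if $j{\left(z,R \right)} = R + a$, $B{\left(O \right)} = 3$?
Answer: $\frac{16136289}{5776} \approx 2793.7$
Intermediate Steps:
$a = \frac{1}{2} \approx 0.5$
$j{\left(z,R \right)} = \frac{1}{2} + R$ ($j{\left(z,R \right)} = R + \frac{1}{2} = \frac{1}{2} + R$)
$J{\left(Z \right)} = Z \left(Z + \frac{9 + Z}{3 + Z}\right)$ ($J{\left(Z \right)} = \frac{\left(Z + Z\right) \left(Z + \frac{9 + Z}{3 + Z}\right)}{2} = \frac{2 Z \left(Z + \frac{9 + Z}{3 + Z}\right)}{2} = Z \left(Z + \frac{9 + Z}{3 + Z}\right)$)
$J^{2}{\left(j{\left(1,6 \right)} \right)} = \left(\frac{\left(\frac{1}{2} + 6\right) \left(9 + \left(\frac{1}{2} + 6\right)^{2} + 4 \left(\frac{1}{2} + 6\right)\right)}{3 + \left(\frac{1}{2} + 6\right)}\right)^{2} = \left(\frac{13 \left(9 + \left(\frac{13}{2}\right)^{2} + 4 \cdot \frac{13}{2}\right)}{2 \left(3 + \frac{13}{2}\right)}\right)^{2} = \left(\frac{13 \left(9 + \frac{169}{4} + 26\right)}{2 \cdot \frac{19}{2}}\right)^{2} = \left(\frac{13}{2} \cdot \frac{2}{19} \cdot \frac{309}{4}\right)^{2} = \left(\frac{4017}{76}\right)^{2} = \frac{16136289}{5776}$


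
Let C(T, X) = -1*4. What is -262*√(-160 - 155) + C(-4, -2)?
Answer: -4 - 786*I*√35 ≈ -4.0 - 4650.0*I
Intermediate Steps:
C(T, X) = -4
-262*√(-160 - 155) + C(-4, -2) = -262*√(-160 - 155) - 4 = -786*I*√35 - 4 = -4 - 786*I*√35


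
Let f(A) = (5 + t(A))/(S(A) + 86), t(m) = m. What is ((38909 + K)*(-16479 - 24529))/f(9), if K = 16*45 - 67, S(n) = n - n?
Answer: -69761415328/7 ≈ -9.9659e+9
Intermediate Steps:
S(n) = 0
f(A) = 5/86 + A/86 (f(A) = (5 + A)/(0 + 86) = (5 + A)/86 = (5 + A)*(1/86) = 5/86 + A/86)
K = 653 (K = 720 - 67 = 653)
((38909 + K)*(-16479 - 24529))/f(9) = ((38909 + 653)*(-16479 - 24529))/(5/86 + (1/86)*9) = (39562*(-41008))/(5/86 + 9/86) = -1622358496/7/43 = -1622358496*43/7 = -69761415328/7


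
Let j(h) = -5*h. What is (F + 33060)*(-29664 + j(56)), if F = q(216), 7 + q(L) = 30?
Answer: -990637352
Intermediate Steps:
q(L) = 23 (q(L) = -7 + 30 = 23)
F = 23
(F + 33060)*(-29664 + j(56)) = (23 + 33060)*(-29664 - 5*56) = 33083*(-29664 - 280) = 33083*(-29944) = -990637352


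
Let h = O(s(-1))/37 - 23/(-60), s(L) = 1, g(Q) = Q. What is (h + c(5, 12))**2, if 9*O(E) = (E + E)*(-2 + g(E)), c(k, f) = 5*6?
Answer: 40930549969/44355600 ≈ 922.78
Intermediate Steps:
c(k, f) = 30
O(E) = 2*E*(-2 + E)/9 (O(E) = ((E + E)*(-2 + E))/9 = ((2*E)*(-2 + E))/9 = (2*E*(-2 + E))/9 = 2*E*(-2 + E)/9)
h = 2513/6660 (h = ((2/9)*1*(-2 + 1))/37 - 23/(-60) = ((2/9)*1*(-1))*(1/37) - 23*(-1/60) = -2/9*1/37 + 23/60 = -2/333 + 23/60 = 2513/6660 ≈ 0.37733)
(h + c(5, 12))**2 = (2513/6660 + 30)**2 = (202313/6660)**2 = 40930549969/44355600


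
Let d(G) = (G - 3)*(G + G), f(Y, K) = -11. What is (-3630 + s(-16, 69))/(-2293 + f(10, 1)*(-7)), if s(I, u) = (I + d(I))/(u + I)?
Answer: 95899/58724 ≈ 1.6330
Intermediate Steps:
d(G) = 2*G*(-3 + G) (d(G) = (-3 + G)*(2*G) = 2*G*(-3 + G))
s(I, u) = (I + 2*I*(-3 + I))/(I + u) (s(I, u) = (I + 2*I*(-3 + I))/(u + I) = (I + 2*I*(-3 + I))/(I + u))
(-3630 + s(-16, 69))/(-2293 + f(10, 1)*(-7)) = (-3630 - 16*(-5 + 2*(-16))/(-16 + 69))/(-2293 - 11*(-7)) = (-3630 - 16*(-5 - 32)/53)/(-2293 + 77) = (-3630 - 16*1/53*(-37))/(-2216) = (-3630 + 592/53)*(-1/2216) = -191798/53*(-1/2216) = 95899/58724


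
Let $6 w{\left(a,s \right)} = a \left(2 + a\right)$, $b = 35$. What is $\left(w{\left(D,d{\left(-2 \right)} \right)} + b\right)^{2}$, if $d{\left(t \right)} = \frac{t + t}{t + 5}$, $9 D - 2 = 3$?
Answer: $\frac{293265625}{236196} \approx 1241.6$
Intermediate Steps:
$D = \frac{5}{9}$ ($D = \frac{2}{9} + \frac{1}{9} \cdot 3 = \frac{2}{9} + \frac{1}{3} = \frac{5}{9} \approx 0.55556$)
$d{\left(t \right)} = \frac{2 t}{5 + t}$
$w{\left(a,s \right)} = \frac{a \left(2 + a\right)}{6}$
$\left(w{\left(D,d{\left(-2 \right)} \right)} + b\right)^{2} = \left(\frac{1}{6} \cdot \frac{5}{9} \left(2 + \frac{5}{9}\right) + 35\right)^{2} = \left(\frac{1}{6} \cdot \frac{5}{9} \cdot \frac{23}{9} + 35\right)^{2} = \left(\frac{115}{486} + 35\right)^{2} = \left(\frac{17125}{486}\right)^{2} = \frac{293265625}{236196}$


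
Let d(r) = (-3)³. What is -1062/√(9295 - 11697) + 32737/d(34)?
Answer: -32737/27 + 531*I*√2402/1201 ≈ -1212.5 + 21.669*I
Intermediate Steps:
d(r) = -27
-1062/√(9295 - 11697) + 32737/d(34) = -1062/√(9295 - 11697) + 32737/(-27) = -1062*(-I*√2402/2402) + 32737*(-1/27) = -1062*(-I*√2402/2402) - 32737/27 = -(-531)*I*√2402/1201 - 32737/27 = 531*I*√2402/1201 - 32737/27 = -32737/27 + 531*I*√2402/1201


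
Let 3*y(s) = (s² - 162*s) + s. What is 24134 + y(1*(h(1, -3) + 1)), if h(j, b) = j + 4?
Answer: 23824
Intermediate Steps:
h(j, b) = 4 + j
y(s) = -161*s/3 + s²/3 (y(s) = ((s² - 162*s) + s)/3 = (s² - 161*s)/3 = -161*s/3 + s²/3)
24134 + y(1*(h(1, -3) + 1)) = 24134 + (1*((4 + 1) + 1))*(-161 + 1*((4 + 1) + 1))/3 = 24134 + (1*(5 + 1))*(-161 + 1*(5 + 1))/3 = 24134 + (1*6)*(-161 + 1*6)/3 = 24134 + (⅓)*6*(-161 + 6) = 24134 + (⅓)*6*(-155) = 24134 - 310 = 23824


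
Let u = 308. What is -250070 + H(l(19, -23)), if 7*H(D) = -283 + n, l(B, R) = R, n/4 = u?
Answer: -1749541/7 ≈ -2.4993e+5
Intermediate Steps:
n = 1232 (n = 4*308 = 1232)
H(D) = 949/7 (H(D) = (-283 + 1232)/7 = (1/7)*949 = 949/7)
-250070 + H(l(19, -23)) = -250070 + 949/7 = -1749541/7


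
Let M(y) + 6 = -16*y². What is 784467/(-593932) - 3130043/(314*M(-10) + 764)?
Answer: 366009468809/74764160160 ≈ 4.8955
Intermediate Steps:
M(y) = -6 - 16*y²
784467/(-593932) - 3130043/(314*M(-10) + 764) = 784467/(-593932) - 3130043/(314*(-6 - 16*(-10)²) + 764) = 784467*(-1/593932) - 3130043/(314*(-6 - 16*100) + 764) = -784467/593932 - 3130043/(314*(-6 - 1600) + 764) = -784467/593932 - 3130043/(314*(-1606) + 764) = -784467/593932 - 3130043/(-504284 + 764) = -784467/593932 - 3130043/(-503520) = -784467/593932 - 3130043*(-1/503520) = -784467/593932 + 3130043/503520 = 366009468809/74764160160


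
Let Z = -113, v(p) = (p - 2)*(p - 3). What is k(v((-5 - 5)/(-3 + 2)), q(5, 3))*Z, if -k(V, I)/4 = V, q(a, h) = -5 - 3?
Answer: 25312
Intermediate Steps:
v(p) = (-3 + p)*(-2 + p) (v(p) = (-2 + p)*(-3 + p) = (-3 + p)*(-2 + p))
q(a, h) = -8
k(V, I) = -4*V
k(v((-5 - 5)/(-3 + 2)), q(5, 3))*Z = -4*(6 + ((-5 - 5)/(-3 + 2))**2 - 5*(-5 - 5)/(-3 + 2))*(-113) = -4*(6 + (-10/(-1))**2 - (-50)/(-1))*(-113) = -4*(6 + (-10*(-1))**2 - (-50)*(-1))*(-113) = -4*(6 + 10**2 - 5*10)*(-113) = -4*(6 + 100 - 50)*(-113) = -4*56*(-113) = -224*(-113) = 25312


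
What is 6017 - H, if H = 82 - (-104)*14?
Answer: 4479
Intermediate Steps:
H = 1538 (H = 82 - 52*(-28) = 82 + 1456 = 1538)
6017 - H = 6017 - 1*1538 = 6017 - 1538 = 4479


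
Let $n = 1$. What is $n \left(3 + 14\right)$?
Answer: $17$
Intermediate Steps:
$n \left(3 + 14\right) = 1 \left(3 + 14\right) = 1 \cdot 17 = 17$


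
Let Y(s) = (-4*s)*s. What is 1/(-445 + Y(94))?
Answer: -1/35789 ≈ -2.7942e-5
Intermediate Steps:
Y(s) = -4*s²
1/(-445 + Y(94)) = 1/(-445 - 4*94²) = 1/(-445 - 4*8836) = 1/(-445 - 35344) = 1/(-35789) = -1/35789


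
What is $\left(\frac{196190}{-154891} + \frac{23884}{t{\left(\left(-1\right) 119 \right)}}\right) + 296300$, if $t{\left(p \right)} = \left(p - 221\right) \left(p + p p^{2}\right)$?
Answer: $\frac{939179092091801923}{3169703364190} \approx 2.963 \cdot 10^{5}$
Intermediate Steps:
$t{\left(p \right)} = \left(-221 + p\right) \left(p + p^{3}\right)$
$\left(\frac{196190}{-154891} + \frac{23884}{t{\left(\left(-1\right) 119 \right)}}\right) + 296300 = \left(\frac{196190}{-154891} + \frac{23884}{\left(-1\right) 119 \left(-221 - 119 + \left(\left(-1\right) 119\right)^{3} - 221 \left(\left(-1\right) 119\right)^{2}\right)}\right) + 296300 = \left(196190 \left(- \frac{1}{154891}\right) + \frac{23884}{\left(-119\right) \left(-221 - 119 + \left(-119\right)^{3} - 221 \left(-119\right)^{2}\right)}\right) + 296300 = \left(- \frac{196190}{154891} + \frac{23884}{\left(-119\right) \left(-221 - 119 - 1685159 - 3129581\right)}\right) + 296300 = \left(- \frac{196190}{154891} + \frac{23884}{\left(-119\right) \left(-4815080\right)}\right) + 296300 = \left(- \frac{196190}{154891} + \frac{23884}{572994520}\right) + 296300 = \left(- \frac{196190}{154891} + 23884 \cdot \frac{1}{572994520}\right) + 296300 = \left(- \frac{196190}{154891} + \frac{853}{20464090}\right) + 296300 = - \frac{4014717695077}{3169703364190} + 296300 = \frac{939179092091801923}{3169703364190}$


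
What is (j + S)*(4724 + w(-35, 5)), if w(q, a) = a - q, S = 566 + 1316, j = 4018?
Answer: 28107600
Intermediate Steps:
S = 1882
(j + S)*(4724 + w(-35, 5)) = (4018 + 1882)*(4724 + (5 - 1*(-35))) = 5900*(4724 + (5 + 35)) = 5900*(4724 + 40) = 5900*4764 = 28107600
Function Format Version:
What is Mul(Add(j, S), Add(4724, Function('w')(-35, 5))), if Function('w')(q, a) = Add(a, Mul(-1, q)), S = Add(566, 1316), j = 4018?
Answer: 28107600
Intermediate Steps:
S = 1882
Mul(Add(j, S), Add(4724, Function('w')(-35, 5))) = Mul(Add(4018, 1882), Add(4724, Add(5, Mul(-1, -35)))) = Mul(5900, Add(4724, Add(5, 35))) = Mul(5900, Add(4724, 40)) = Mul(5900, 4764) = 28107600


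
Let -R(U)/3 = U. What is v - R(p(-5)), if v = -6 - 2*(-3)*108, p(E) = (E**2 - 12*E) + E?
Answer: 882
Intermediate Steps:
p(E) = E**2 - 11*E
R(U) = -3*U
v = 642 (v = -6 + 6*108 = -6 + 648 = 642)
v - R(p(-5)) = 642 - (-3)*(-5*(-11 - 5)) = 642 - (-3)*(-5*(-16)) = 642 - (-3)*80 = 642 - 1*(-240) = 642 + 240 = 882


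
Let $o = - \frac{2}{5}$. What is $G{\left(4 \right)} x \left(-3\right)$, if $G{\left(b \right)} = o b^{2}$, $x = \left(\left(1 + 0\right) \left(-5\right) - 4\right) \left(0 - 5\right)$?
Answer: $864$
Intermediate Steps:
$o = - \frac{2}{5}$ ($o = \left(-2\right) \frac{1}{5} = - \frac{2}{5} \approx -0.4$)
$x = 45$ ($x = \left(1 \left(-5\right) - 4\right) \left(0 - 5\right) = \left(-5 - 4\right) \left(-5\right) = \left(-9\right) \left(-5\right) = 45$)
$G{\left(b \right)} = - \frac{2 b^{2}}{5}$
$G{\left(4 \right)} x \left(-3\right) = - \frac{2 \cdot 4^{2}}{5} \cdot 45 \left(-3\right) = \left(- \frac{2}{5}\right) 16 \cdot 45 \left(-3\right) = \left(- \frac{32}{5}\right) 45 \left(-3\right) = \left(-288\right) \left(-3\right) = 864$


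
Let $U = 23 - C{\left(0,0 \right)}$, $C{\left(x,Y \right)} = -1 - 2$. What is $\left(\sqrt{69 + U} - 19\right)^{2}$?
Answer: $\left(19 - \sqrt{95}\right)^{2} \approx 85.622$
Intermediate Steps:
$C{\left(x,Y \right)} = -3$
$U = 26$ ($U = 23 - -3 = 23 + 3 = 26$)
$\left(\sqrt{69 + U} - 19\right)^{2} = \left(\sqrt{69 + 26} - 19\right)^{2} = \left(\sqrt{95} - 19\right)^{2} = \left(-19 + \sqrt{95}\right)^{2}$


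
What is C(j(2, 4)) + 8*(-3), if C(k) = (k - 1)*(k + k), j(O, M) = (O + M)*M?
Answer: 1080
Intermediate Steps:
j(O, M) = M*(M + O) (j(O, M) = (M + O)*M = M*(M + O))
C(k) = 2*k*(-1 + k) (C(k) = (-1 + k)*(2*k) = 2*k*(-1 + k))
C(j(2, 4)) + 8*(-3) = 2*(4*(4 + 2))*(-1 + 4*(4 + 2)) + 8*(-3) = 2*(4*6)*(-1 + 4*6) - 24 = 2*24*(-1 + 24) - 24 = 2*24*23 - 24 = 1104 - 24 = 1080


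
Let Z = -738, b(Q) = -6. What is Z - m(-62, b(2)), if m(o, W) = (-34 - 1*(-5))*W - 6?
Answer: -906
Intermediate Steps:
m(o, W) = -6 - 29*W (m(o, W) = (-34 + 5)*W - 6 = -29*W - 6 = -6 - 29*W)
Z - m(-62, b(2)) = -738 - (-6 - 29*(-6)) = -738 - (-6 + 174) = -738 - 1*168 = -738 - 168 = -906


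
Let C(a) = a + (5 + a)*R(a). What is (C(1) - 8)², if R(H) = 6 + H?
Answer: 1225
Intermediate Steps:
C(a) = a + (5 + a)*(6 + a)
(C(1) - 8)² = ((30 + 1² + 12*1) - 8)² = ((30 + 1 + 12) - 8)² = (43 - 8)² = 35² = 1225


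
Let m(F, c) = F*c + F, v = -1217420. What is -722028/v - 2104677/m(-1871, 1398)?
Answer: 1113051275538/796658038795 ≈ 1.3972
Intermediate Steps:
m(F, c) = F + F*c
-722028/v - 2104677/m(-1871, 1398) = -722028/(-1217420) - 2104677*(-1/(1871*(1 + 1398))) = -722028*(-1/1217420) - 2104677/((-1871*1399)) = 180507/304355 - 2104677/(-2617529) = 180507/304355 - 2104677*(-1/2617529) = 180507/304355 + 2104677/2617529 = 1113051275538/796658038795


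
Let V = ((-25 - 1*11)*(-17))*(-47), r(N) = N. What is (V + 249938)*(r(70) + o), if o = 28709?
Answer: 6365166546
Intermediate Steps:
V = -28764 (V = ((-25 - 11)*(-17))*(-47) = -36*(-17)*(-47) = 612*(-47) = -28764)
(V + 249938)*(r(70) + o) = (-28764 + 249938)*(70 + 28709) = 221174*28779 = 6365166546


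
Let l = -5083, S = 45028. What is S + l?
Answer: 39945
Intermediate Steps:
S + l = 45028 - 5083 = 39945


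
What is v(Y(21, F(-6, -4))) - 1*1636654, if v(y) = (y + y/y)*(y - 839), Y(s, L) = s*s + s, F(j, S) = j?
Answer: -1811205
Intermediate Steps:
Y(s, L) = s + s² (Y(s, L) = s² + s = s + s²)
v(y) = (1 + y)*(-839 + y) (v(y) = (y + 1)*(-839 + y) = (1 + y)*(-839 + y))
v(Y(21, F(-6, -4))) - 1*1636654 = (-839 + (21*(1 + 21))² - 17598*(1 + 21)) - 1*1636654 = (-839 + (21*22)² - 17598*22) - 1636654 = (-839 + 462² - 838*462) - 1636654 = (-839 + 213444 - 387156) - 1636654 = -174551 - 1636654 = -1811205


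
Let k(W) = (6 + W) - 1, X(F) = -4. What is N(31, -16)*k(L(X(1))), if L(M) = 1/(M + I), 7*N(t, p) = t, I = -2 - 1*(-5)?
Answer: 124/7 ≈ 17.714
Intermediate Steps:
I = 3 (I = -2 + 5 = 3)
N(t, p) = t/7
L(M) = 1/(3 + M) (L(M) = 1/(M + 3) = 1/(3 + M))
k(W) = 5 + W
N(31, -16)*k(L(X(1))) = ((⅐)*31)*(5 + 1/(3 - 4)) = 31*(5 + 1/(-1))/7 = 31*(5 - 1)/7 = (31/7)*4 = 124/7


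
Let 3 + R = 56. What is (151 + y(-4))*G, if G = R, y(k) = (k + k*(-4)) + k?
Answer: 8427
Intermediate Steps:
y(k) = -2*k (y(k) = (k - 4*k) + k = -3*k + k = -2*k)
R = 53 (R = -3 + 56 = 53)
G = 53
(151 + y(-4))*G = (151 - 2*(-4))*53 = (151 + 8)*53 = 159*53 = 8427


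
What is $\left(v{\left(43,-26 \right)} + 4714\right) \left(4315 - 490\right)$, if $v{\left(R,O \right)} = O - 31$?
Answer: $17813025$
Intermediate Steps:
$v{\left(R,O \right)} = -31 + O$ ($v{\left(R,O \right)} = O - 31 = -31 + O$)
$\left(v{\left(43,-26 \right)} + 4714\right) \left(4315 - 490\right) = \left(\left(-31 - 26\right) + 4714\right) \left(4315 - 490\right) = \left(-57 + 4714\right) 3825 = 4657 \cdot 3825 = 17813025$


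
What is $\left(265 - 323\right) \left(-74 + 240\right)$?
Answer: $-9628$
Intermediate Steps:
$\left(265 - 323\right) \left(-74 + 240\right) = \left(265 - 323\right) 166 = \left(-58\right) 166 = -9628$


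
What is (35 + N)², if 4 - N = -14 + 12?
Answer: 1681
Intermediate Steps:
N = 6 (N = 4 - (-14 + 12) = 4 - 1*(-2) = 4 + 2 = 6)
(35 + N)² = (35 + 6)² = 41² = 1681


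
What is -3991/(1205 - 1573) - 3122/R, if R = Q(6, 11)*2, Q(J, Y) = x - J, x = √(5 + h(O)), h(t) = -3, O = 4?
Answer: 1791191/6256 + 1561*√2/34 ≈ 351.24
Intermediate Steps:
x = √2 (x = √(5 - 3) = √2 ≈ 1.4142)
Q(J, Y) = √2 - J
R = -12 + 2*√2 (R = (√2 - 1*6)*2 = (√2 - 6)*2 = (-6 + √2)*2 = -12 + 2*√2 ≈ -9.1716)
-3991/(1205 - 1573) - 3122/R = -3991/(1205 - 1573) - 3122/(-12 + 2*√2) = -3991/(-368) - 3122/(-12 + 2*√2) = -3991*(-1/368) - 3122/(-12 + 2*√2) = 3991/368 - 3122/(-12 + 2*√2)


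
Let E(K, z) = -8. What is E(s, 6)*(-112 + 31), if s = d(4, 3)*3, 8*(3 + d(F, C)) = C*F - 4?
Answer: 648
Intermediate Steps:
d(F, C) = -7/2 + C*F/8 (d(F, C) = -3 + (C*F - 4)/8 = -3 + (-4 + C*F)/8 = -3 + (-½ + C*F/8) = -7/2 + C*F/8)
s = -6 (s = (-7/2 + (⅛)*3*4)*3 = (-7/2 + 3/2)*3 = -2*3 = -6)
E(s, 6)*(-112 + 31) = -8*(-112 + 31) = -8*(-81) = 648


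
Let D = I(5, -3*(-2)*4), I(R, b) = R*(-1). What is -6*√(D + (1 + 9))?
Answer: -6*√5 ≈ -13.416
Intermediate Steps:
I(R, b) = -R
D = -5 (D = -1*5 = -5)
-6*√(D + (1 + 9)) = -6*√(-5 + (1 + 9)) = -6*√(-5 + 10) = -6*√5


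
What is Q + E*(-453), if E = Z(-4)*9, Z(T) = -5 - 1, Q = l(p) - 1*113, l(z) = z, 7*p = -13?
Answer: 170430/7 ≈ 24347.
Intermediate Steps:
p = -13/7 (p = (⅐)*(-13) = -13/7 ≈ -1.8571)
Q = -804/7 (Q = -13/7 - 1*113 = -13/7 - 113 = -804/7 ≈ -114.86)
Z(T) = -6
E = -54 (E = -6*9 = -54)
Q + E*(-453) = -804/7 - 54*(-453) = -804/7 + 24462 = 170430/7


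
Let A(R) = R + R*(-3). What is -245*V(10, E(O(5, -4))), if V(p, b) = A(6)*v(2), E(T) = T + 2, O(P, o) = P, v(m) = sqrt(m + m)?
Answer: 5880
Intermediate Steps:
v(m) = sqrt(2)*sqrt(m) (v(m) = sqrt(2*m) = sqrt(2)*sqrt(m))
A(R) = -2*R (A(R) = R - 3*R = -2*R)
E(T) = 2 + T
V(p, b) = -24 (V(p, b) = (-2*6)*(sqrt(2)*sqrt(2)) = -12*2 = -24)
-245*V(10, E(O(5, -4))) = -245*(-24) = 5880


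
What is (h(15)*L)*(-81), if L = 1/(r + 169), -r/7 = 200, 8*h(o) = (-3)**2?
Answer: 729/9848 ≈ 0.074025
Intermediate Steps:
h(o) = 9/8 (h(o) = (1/8)*(-3)**2 = (1/8)*9 = 9/8)
r = -1400 (r = -7*200 = -1400)
L = -1/1231 (L = 1/(-1400 + 169) = 1/(-1231) = -1/1231 ≈ -0.00081235)
(h(15)*L)*(-81) = ((9/8)*(-1/1231))*(-81) = -9/9848*(-81) = 729/9848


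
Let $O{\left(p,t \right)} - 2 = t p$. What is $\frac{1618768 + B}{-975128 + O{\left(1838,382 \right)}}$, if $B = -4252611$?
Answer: $\frac{2633843}{273010} \approx 9.6474$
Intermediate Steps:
$O{\left(p,t \right)} = 2 + p t$ ($O{\left(p,t \right)} = 2 + t p = 2 + p t$)
$\frac{1618768 + B}{-975128 + O{\left(1838,382 \right)}} = \frac{1618768 - 4252611}{-975128 + \left(2 + 1838 \cdot 382\right)} = - \frac{2633843}{-975128 + \left(2 + 702116\right)} = - \frac{2633843}{-975128 + 702118} = - \frac{2633843}{-273010} = \left(-2633843\right) \left(- \frac{1}{273010}\right) = \frac{2633843}{273010}$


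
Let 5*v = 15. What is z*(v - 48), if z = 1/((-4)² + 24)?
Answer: -9/8 ≈ -1.1250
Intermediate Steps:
z = 1/40 (z = 1/(16 + 24) = 1/40 ≈ 0.025000)
v = 3 (v = (⅕)*15 = 3)
z*(v - 48) = (3 - 48)/40 = (1/40)*(-45) = -9/8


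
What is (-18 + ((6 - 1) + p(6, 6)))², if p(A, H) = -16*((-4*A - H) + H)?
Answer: 137641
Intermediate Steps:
p(A, H) = 64*A (p(A, H) = -16*((-H - 4*A) + H) = -16*(-4*A) = -(-64)*A = 64*A)
(-18 + ((6 - 1) + p(6, 6)))² = (-18 + ((6 - 1) + 64*6))² = (-18 + (5 + 384))² = (-18 + 389)² = 371² = 137641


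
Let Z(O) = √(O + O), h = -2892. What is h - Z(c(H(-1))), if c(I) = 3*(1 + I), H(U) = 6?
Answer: -2892 - √42 ≈ -2898.5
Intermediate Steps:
c(I) = 3 + 3*I
Z(O) = √2*√O (Z(O) = √(2*O) = √2*√O)
h - Z(c(H(-1))) = -2892 - √2*√(3 + 3*6) = -2892 - √2*√(3 + 18) = -2892 - √2*√21 = -2892 - √42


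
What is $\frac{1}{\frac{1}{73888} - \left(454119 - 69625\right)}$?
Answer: $- \frac{73888}{28409492671} \approx -2.6008 \cdot 10^{-6}$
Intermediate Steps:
$\frac{1}{\frac{1}{73888} - \left(454119 - 69625\right)} = \frac{1}{\frac{1}{73888} - 384494} = \frac{1}{- \frac{28409492671}{73888}} = - \frac{73888}{28409492671}$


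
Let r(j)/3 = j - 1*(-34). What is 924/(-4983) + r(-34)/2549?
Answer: -28/151 ≈ -0.18543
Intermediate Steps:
r(j) = 102 + 3*j (r(j) = 3*(j - 1*(-34)) = 3*(j + 34) = 3*(34 + j) = 102 + 3*j)
924/(-4983) + r(-34)/2549 = 924/(-4983) + (102 + 3*(-34))/2549 = 924*(-1/4983) + (102 - 102)*(1/2549) = -28/151 + 0*(1/2549) = -28/151 + 0 = -28/151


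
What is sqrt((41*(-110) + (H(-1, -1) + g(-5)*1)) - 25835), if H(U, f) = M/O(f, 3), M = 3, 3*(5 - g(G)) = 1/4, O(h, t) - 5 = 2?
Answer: I*sqrt(53519151)/42 ≈ 174.18*I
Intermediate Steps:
O(h, t) = 7 (O(h, t) = 5 + 2 = 7)
g(G) = 59/12 (g(G) = 5 - 1/3/4 = 5 - 1/3*1/4 = 5 - 1/12 = 59/12)
H(U, f) = 3/7
sqrt((41*(-110) + (H(-1, -1) + g(-5)*1)) - 25835) = sqrt((41*(-110) + (3/7 + (59/12)*1)) - 25835) = sqrt((-4510 + (3/7 + 59/12)) - 25835) = sqrt((-4510 + 449/84) - 25835) = sqrt(-378391/84 - 25835) = sqrt(-2548531/84) = I*sqrt(53519151)/42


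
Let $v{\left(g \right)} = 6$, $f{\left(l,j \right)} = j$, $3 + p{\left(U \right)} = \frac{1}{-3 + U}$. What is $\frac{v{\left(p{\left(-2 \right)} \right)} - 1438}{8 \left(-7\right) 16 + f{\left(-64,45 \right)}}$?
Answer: $\frac{1432}{851} \approx 1.6827$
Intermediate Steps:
$p{\left(U \right)} = -3 + \frac{1}{-3 + U}$
$\frac{v{\left(p{\left(-2 \right)} \right)} - 1438}{8 \left(-7\right) 16 + f{\left(-64,45 \right)}} = \frac{6 - 1438}{8 \left(-7\right) 16 + 45} = - \frac{1432}{\left(-56\right) 16 + 45} = - \frac{1432}{-896 + 45} = - \frac{1432}{-851} = \left(-1432\right) \left(- \frac{1}{851}\right) = \frac{1432}{851}$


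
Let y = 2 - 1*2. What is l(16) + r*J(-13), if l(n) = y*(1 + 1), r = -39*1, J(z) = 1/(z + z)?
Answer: 3/2 ≈ 1.5000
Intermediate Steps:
J(z) = 1/(2*z)
y = 0 (y = 2 - 2 = 0)
r = -39
l(n) = 0 (l(n) = 0*(1 + 1) = 0*2 = 0)
l(16) + r*J(-13) = 0 - 39/(2*(-13)) = 0 - 39*(-1)/(2*13) = 0 - 39*(-1/26) = 0 + 3/2 = 3/2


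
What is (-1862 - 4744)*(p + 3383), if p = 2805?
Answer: -40877928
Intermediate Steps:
(-1862 - 4744)*(p + 3383) = (-1862 - 4744)*(2805 + 3383) = -6606*6188 = -40877928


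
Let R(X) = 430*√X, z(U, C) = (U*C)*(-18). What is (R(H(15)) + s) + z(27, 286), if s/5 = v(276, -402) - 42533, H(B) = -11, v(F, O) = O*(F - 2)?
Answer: -902401 + 430*I*√11 ≈ -9.024e+5 + 1426.1*I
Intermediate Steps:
v(F, O) = O*(-2 + F)
z(U, C) = -18*C*U (z(U, C) = (C*U)*(-18) = -18*C*U)
s = -763405 (s = 5*(-402*(-2 + 276) - 42533) = 5*(-402*274 - 42533) = 5*(-110148 - 42533) = 5*(-152681) = -763405)
(R(H(15)) + s) + z(27, 286) = (430*√(-11) - 763405) - 18*286*27 = (430*(I*√11) - 763405) - 138996 = (430*I*√11 - 763405) - 138996 = (-763405 + 430*I*√11) - 138996 = -902401 + 430*I*√11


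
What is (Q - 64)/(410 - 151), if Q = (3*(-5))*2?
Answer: -94/259 ≈ -0.36293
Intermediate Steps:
Q = -30 (Q = -15*2 = -30)
(Q - 64)/(410 - 151) = (-30 - 64)/(410 - 151) = -94/259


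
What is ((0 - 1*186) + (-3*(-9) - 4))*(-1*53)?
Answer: 8639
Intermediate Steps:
((0 - 1*186) + (-3*(-9) - 4))*(-1*53) = ((0 - 186) + (27 - 4))*(-53) = (-186 + 23)*(-53) = -163*(-53) = 8639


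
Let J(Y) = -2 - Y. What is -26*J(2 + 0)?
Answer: 104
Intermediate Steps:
-26*J(2 + 0) = -26*(-2 - (2 + 0)) = -26*(-2 - 1*2) = -26*(-2 - 2) = -26*(-4) = 104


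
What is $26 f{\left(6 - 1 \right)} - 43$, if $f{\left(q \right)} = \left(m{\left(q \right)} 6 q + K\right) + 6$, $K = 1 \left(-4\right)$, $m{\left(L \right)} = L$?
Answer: $3909$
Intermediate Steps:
$K = -4$
$f{\left(q \right)} = 2 + 6 q^{2}$ ($f{\left(q \right)} = \left(q 6 q - 4\right) + 6 = \left(6 q q - 4\right) + 6 = \left(6 q^{2} - 4\right) + 6 = \left(-4 + 6 q^{2}\right) + 6 = 2 + 6 q^{2}$)
$26 f{\left(6 - 1 \right)} - 43 = 26 \left(2 + 6 \left(6 - 1\right)^{2}\right) - 43 = 26 \left(2 + 6 \cdot 5^{2}\right) - 43 = 26 \left(2 + 6 \cdot 25\right) - 43 = 26 \left(2 + 150\right) - 43 = 26 \cdot 152 - 43 = 3952 - 43 = 3909$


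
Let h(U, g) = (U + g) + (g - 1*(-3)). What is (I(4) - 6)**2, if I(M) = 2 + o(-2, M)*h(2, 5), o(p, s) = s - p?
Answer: 7396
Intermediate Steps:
h(U, g) = 3 + U + 2*g (h(U, g) = (U + g) + (g + 3) = (U + g) + (3 + g) = 3 + U + 2*g)
I(M) = 32 + 15*M (I(M) = 2 + (M - 1*(-2))*(3 + 2 + 2*5) = 2 + (M + 2)*(3 + 2 + 10) = 2 + (2 + M)*15 = 2 + (30 + 15*M) = 32 + 15*M)
(I(4) - 6)**2 = ((32 + 15*4) - 6)**2 = ((32 + 60) - 6)**2 = (92 - 6)**2 = 86**2 = 7396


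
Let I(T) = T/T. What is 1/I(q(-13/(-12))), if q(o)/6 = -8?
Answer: 1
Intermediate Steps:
q(o) = -48 (q(o) = 6*(-8) = -48)
I(T) = 1
1/I(q(-13/(-12))) = 1/1 = 1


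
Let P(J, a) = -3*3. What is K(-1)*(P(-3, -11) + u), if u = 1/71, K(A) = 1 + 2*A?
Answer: 638/71 ≈ 8.9859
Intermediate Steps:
P(J, a) = -9
u = 1/71 ≈ 0.014085
K(-1)*(P(-3, -11) + u) = (1 + 2*(-1))*(-9 + 1/71) = (1 - 2)*(-638/71) = -1*(-638/71) = 638/71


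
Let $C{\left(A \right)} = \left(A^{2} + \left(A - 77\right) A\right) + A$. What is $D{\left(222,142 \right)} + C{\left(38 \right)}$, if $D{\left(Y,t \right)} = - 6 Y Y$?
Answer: $-295704$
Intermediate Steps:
$D{\left(Y,t \right)} = - 6 Y^{2}$
$C{\left(A \right)} = A + A^{2} + A \left(-77 + A\right)$ ($C{\left(A \right)} = \left(A^{2} + \left(A - 77\right) A\right) + A = \left(A^{2} + \left(-77 + A\right) A\right) + A = \left(A^{2} + A \left(-77 + A\right)\right) + A = A + A^{2} + A \left(-77 + A\right)$)
$D{\left(222,142 \right)} + C{\left(38 \right)} = - 6 \cdot 222^{2} + 2 \cdot 38 \left(-38 + 38\right) = \left(-6\right) 49284 + 2 \cdot 38 \cdot 0 = -295704 + 0 = -295704$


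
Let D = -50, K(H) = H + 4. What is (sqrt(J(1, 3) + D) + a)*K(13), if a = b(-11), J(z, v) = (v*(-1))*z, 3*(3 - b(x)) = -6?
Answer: 85 + 17*I*sqrt(53) ≈ 85.0 + 123.76*I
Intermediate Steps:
K(H) = 4 + H
b(x) = 5 (b(x) = 3 - 1/3*(-6) = 3 + 2 = 5)
J(z, v) = -v*z (J(z, v) = (-v)*z = -v*z)
a = 5
(sqrt(J(1, 3) + D) + a)*K(13) = (sqrt(-1*3*1 - 50) + 5)*(4 + 13) = (sqrt(-3 - 50) + 5)*17 = (sqrt(-53) + 5)*17 = (I*sqrt(53) + 5)*17 = (5 + I*sqrt(53))*17 = 85 + 17*I*sqrt(53)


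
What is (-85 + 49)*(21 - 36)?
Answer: 540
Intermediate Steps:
(-85 + 49)*(21 - 36) = -36*(-15) = 540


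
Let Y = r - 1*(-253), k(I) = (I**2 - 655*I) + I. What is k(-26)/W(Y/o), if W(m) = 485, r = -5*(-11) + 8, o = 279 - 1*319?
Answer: 3536/97 ≈ 36.454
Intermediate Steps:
o = -40 (o = 279 - 319 = -40)
r = 63 (r = 55 + 8 = 63)
k(I) = I**2 - 654*I
Y = 316 (Y = 63 - 1*(-253) = 63 + 253 = 316)
k(-26)/W(Y/o) = -26*(-654 - 26)/485 = -26*(-680)*(1/485) = 17680*(1/485) = 3536/97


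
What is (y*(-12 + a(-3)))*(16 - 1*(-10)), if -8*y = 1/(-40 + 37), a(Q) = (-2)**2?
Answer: -26/3 ≈ -8.6667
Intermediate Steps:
a(Q) = 4
y = 1/24 (y = -1/(8*(-40 + 37)) = -1/8/(-3) = -1/8*(-1/3) = 1/24 ≈ 0.041667)
(y*(-12 + a(-3)))*(16 - 1*(-10)) = ((-12 + 4)/24)*(16 - 1*(-10)) = ((1/24)*(-8))*(16 + 10) = -1/3*26 = -26/3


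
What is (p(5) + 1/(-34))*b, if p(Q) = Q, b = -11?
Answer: -1859/34 ≈ -54.676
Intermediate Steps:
(p(5) + 1/(-34))*b = (5 + 1/(-34))*(-11) = (5 - 1/34)*(-11) = (169/34)*(-11) = -1859/34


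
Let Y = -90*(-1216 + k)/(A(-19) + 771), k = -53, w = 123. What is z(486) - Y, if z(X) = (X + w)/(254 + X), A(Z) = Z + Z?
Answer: -84069003/542420 ≈ -154.99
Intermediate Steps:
A(Z) = 2*Z
z(X) = (123 + X)/(254 + X) (z(X) = (X + 123)/(254 + X) = (123 + X)/(254 + X))
Y = 114210/733 (Y = -90*(-1216 - 53)/(2*(-19) + 771) = -(-114210)/(-38 + 771) = -(-114210)/733 = -90*(-1269/733) = 114210/733 ≈ 155.81)
z(486) - Y = (123 + 486)/(254 + 486) - 1*114210/733 = 609/740 - 114210/733 = -84069003/542420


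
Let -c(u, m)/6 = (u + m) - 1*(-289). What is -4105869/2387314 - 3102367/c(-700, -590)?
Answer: -1857746005363/3584551971 ≈ -518.26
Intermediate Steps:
c(u, m) = -1734 - 6*m - 6*u (c(u, m) = -6*((u + m) - 1*(-289)) = -6*((m + u) + 289) = -6*(289 + m + u) = -1734 - 6*m - 6*u)
-4105869/2387314 - 3102367/c(-700, -590) = -4105869/2387314 - 3102367/(-1734 - 6*(-590) - 6*(-700)) = -4105869*1/2387314 - 3102367/(-1734 + 3540 + 4200) = -4105869/2387314 - 3102367/6006 = -1857746005363/3584551971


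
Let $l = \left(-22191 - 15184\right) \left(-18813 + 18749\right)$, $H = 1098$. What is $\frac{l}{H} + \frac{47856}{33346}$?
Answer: $\frac{19954044472}{9153477} \approx 2179.9$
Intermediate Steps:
$l = 2392000$ ($l = \left(-37375\right) \left(-64\right) = 2392000$)
$\frac{l}{H} + \frac{47856}{33346} = \frac{2392000}{1098} + \frac{47856}{33346} = 2392000 \cdot \frac{1}{1098} + 47856 \cdot \frac{1}{33346} = \frac{1196000}{549} + \frac{23928}{16673} = \frac{19954044472}{9153477}$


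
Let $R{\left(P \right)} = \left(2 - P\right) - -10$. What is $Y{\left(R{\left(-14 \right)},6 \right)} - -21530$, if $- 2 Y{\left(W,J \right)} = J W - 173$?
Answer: $\frac{43077}{2} \approx 21539.0$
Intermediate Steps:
$R{\left(P \right)} = 12 - P$ ($R{\left(P \right)} = \left(2 - P\right) + 10 = 12 - P$)
$Y{\left(W,J \right)} = \frac{173}{2} - \frac{J W}{2}$ ($Y{\left(W,J \right)} = - \frac{J W - 173}{2} = - \frac{-173 + J W}{2} = \frac{173}{2} - \frac{J W}{2}$)
$Y{\left(R{\left(-14 \right)},6 \right)} - -21530 = \left(\frac{173}{2} - 3 \left(12 - -14\right)\right) - -21530 = \left(\frac{173}{2} - 3 \left(12 + 14\right)\right) + 21530 = \left(\frac{173}{2} - 3 \cdot 26\right) + 21530 = \left(\frac{173}{2} - 78\right) + 21530 = \frac{17}{2} + 21530 = \frac{43077}{2}$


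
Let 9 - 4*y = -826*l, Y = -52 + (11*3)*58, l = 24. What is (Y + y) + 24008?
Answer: 123313/4 ≈ 30828.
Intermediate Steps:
Y = 1862 (Y = -52 + 33*58 = -52 + 1914 = 1862)
y = 19833/4 (y = 9/4 - (-413)*24/2 = 9/4 - ¼*(-19824) = 9/4 + 4956 = 19833/4 ≈ 4958.3)
(Y + y) + 24008 = (1862 + 19833/4) + 24008 = 27281/4 + 24008 = 123313/4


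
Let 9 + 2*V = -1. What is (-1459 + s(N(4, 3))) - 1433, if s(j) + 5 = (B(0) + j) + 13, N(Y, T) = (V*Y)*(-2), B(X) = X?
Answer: -2844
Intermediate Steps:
V = -5 (V = -9/2 + (½)*(-1) = -9/2 - ½ = -5)
N(Y, T) = 10*Y (N(Y, T) = -5*Y*(-2) = 10*Y)
s(j) = 8 + j (s(j) = -5 + ((0 + j) + 13) = -5 + (j + 13) = -5 + (13 + j) = 8 + j)
(-1459 + s(N(4, 3))) - 1433 = (-1459 + (8 + 10*4)) - 1433 = (-1459 + (8 + 40)) - 1433 = (-1459 + 48) - 1433 = -1411 - 1433 = -2844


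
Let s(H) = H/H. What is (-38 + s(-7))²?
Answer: 1369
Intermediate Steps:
s(H) = 1
(-38 + s(-7))² = (-38 + 1)² = (-37)² = 1369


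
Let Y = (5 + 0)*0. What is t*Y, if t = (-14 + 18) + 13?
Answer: 0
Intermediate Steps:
t = 17 (t = 4 + 13 = 17)
Y = 0 (Y = 5*0 = 0)
t*Y = 17*0 = 0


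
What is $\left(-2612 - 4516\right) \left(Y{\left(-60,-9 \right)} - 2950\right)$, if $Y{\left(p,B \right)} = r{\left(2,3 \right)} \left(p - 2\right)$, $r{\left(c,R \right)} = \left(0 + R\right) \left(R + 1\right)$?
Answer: $26330832$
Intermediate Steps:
$r{\left(c,R \right)} = R \left(1 + R\right)$
$Y{\left(p,B \right)} = -24 + 12 p$ ($Y{\left(p,B \right)} = 3 \left(1 + 3\right) \left(p - 2\right) = 3 \cdot 4 \left(-2 + p\right) = 12 \left(-2 + p\right) = -24 + 12 p$)
$\left(-2612 - 4516\right) \left(Y{\left(-60,-9 \right)} - 2950\right) = \left(-2612 - 4516\right) \left(\left(-24 + 12 \left(-60\right)\right) - 2950\right) = - 7128 \left(\left(-24 - 720\right) - 2950\right) = - 7128 \left(-744 - 2950\right) = \left(-7128\right) \left(-3694\right) = 26330832$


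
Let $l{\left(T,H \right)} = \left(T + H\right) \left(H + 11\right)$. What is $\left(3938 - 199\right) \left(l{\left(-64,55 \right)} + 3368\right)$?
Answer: $10371986$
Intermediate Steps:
$l{\left(T,H \right)} = \left(11 + H\right) \left(H + T\right)$ ($l{\left(T,H \right)} = \left(H + T\right) \left(11 + H\right) = \left(11 + H\right) \left(H + T\right)$)
$\left(3938 - 199\right) \left(l{\left(-64,55 \right)} + 3368\right) = \left(3938 - 199\right) \left(\left(55^{2} + 11 \cdot 55 + 11 \left(-64\right) + 55 \left(-64\right)\right) + 3368\right) = 3739 \left(\left(3025 + 605 - 704 - 3520\right) + 3368\right) = 3739 \left(-594 + 3368\right) = 3739 \cdot 2774 = 10371986$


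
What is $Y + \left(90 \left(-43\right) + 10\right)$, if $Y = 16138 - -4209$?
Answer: $16487$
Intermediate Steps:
$Y = 20347$ ($Y = 16138 + 4209 = 20347$)
$Y + \left(90 \left(-43\right) + 10\right) = 20347 + \left(90 \left(-43\right) + 10\right) = 20347 + \left(-3870 + 10\right) = 20347 - 3860 = 16487$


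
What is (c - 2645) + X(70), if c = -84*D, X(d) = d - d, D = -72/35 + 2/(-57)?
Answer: -234579/95 ≈ -2469.3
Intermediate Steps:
D = -4174/1995 (D = -72*1/35 + 2*(-1/57) = -72/35 - 2/57 = -4174/1995 ≈ -2.0922)
X(d) = 0
c = 16696/95 (c = -84*(-4174/1995) = 16696/95 ≈ 175.75)
(c - 2645) + X(70) = (16696/95 - 2645) + 0 = -234579/95 + 0 = -234579/95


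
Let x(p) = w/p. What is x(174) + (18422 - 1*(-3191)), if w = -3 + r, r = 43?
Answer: 1880351/87 ≈ 21613.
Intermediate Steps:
w = 40 (w = -3 + 43 = 40)
x(p) = 40/p
x(174) + (18422 - 1*(-3191)) = 40/174 + (18422 - 1*(-3191)) = 40*(1/174) + (18422 + 3191) = 20/87 + 21613 = 1880351/87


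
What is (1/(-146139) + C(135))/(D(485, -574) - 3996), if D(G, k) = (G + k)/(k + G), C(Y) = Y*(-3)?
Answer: 59186296/583825305 ≈ 0.10138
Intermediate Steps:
C(Y) = -3*Y
D(G, k) = 1 (D(G, k) = (G + k)/(G + k) = 1)
(1/(-146139) + C(135))/(D(485, -574) - 3996) = (1/(-146139) - 3*135)/(1 - 3996) = (-1/146139 - 405)/(-3995) = -59186296/146139*(-1/3995) = 59186296/583825305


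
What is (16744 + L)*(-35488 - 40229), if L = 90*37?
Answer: -1519943058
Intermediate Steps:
L = 3330
(16744 + L)*(-35488 - 40229) = (16744 + 3330)*(-35488 - 40229) = 20074*(-75717) = -1519943058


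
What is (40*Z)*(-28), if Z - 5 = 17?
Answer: -24640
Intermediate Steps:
Z = 22 (Z = 5 + 17 = 22)
(40*Z)*(-28) = (40*22)*(-28) = 880*(-28) = -24640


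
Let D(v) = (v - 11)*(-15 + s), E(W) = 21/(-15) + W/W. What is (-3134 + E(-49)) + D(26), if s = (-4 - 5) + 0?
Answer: -17472/5 ≈ -3494.4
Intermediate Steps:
s = -9 (s = -9 + 0 = -9)
E(W) = -2/5 (E(W) = 21*(-1/15) + 1 = -7/5 + 1 = -2/5)
D(v) = 264 - 24*v (D(v) = (v - 11)*(-15 - 9) = (-11 + v)*(-24) = 264 - 24*v)
(-3134 + E(-49)) + D(26) = (-3134 - 2/5) + (264 - 24*26) = -15672/5 + (264 - 624) = -15672/5 - 360 = -17472/5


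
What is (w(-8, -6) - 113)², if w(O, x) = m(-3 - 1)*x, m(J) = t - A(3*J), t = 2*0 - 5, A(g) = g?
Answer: 24025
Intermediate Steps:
t = -5 (t = 0 - 5 = -5)
m(J) = -5 - 3*J
w(O, x) = 7*x (w(O, x) = (-5 - 3*(-3 - 1))*x = (-5 - 3*(-4))*x = (-5 + 12)*x = 7*x)
(w(-8, -6) - 113)² = (7*(-6) - 113)² = (-42 - 113)² = (-155)² = 24025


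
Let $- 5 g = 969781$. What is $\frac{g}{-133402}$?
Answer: $\frac{969781}{667010} \approx 1.4539$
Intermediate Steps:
$g = - \frac{969781}{5}$ ($g = \left(- \frac{1}{5}\right) 969781 = - \frac{969781}{5} \approx -1.9396 \cdot 10^{5}$)
$\frac{g}{-133402} = - \frac{969781}{5 \left(-133402\right)} = \left(- \frac{969781}{5}\right) \left(- \frac{1}{133402}\right) = \frac{969781}{667010}$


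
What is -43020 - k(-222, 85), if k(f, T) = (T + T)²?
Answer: -71920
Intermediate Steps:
k(f, T) = 4*T² (k(f, T) = (2*T)² = 4*T²)
-43020 - k(-222, 85) = -43020 - 4*85² = -43020 - 4*7225 = -43020 - 1*28900 = -43020 - 28900 = -71920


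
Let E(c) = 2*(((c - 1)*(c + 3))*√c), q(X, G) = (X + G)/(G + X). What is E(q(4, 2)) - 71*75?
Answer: -5325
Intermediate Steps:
q(X, G) = 1 (q(X, G) = (G + X)/(G + X) = 1)
E(c) = 2*√c*(-1 + c)*(3 + c) (E(c) = 2*(((-1 + c)*(3 + c))*√c) = 2*(√c*(-1 + c)*(3 + c)) = 2*√c*(-1 + c)*(3 + c))
E(q(4, 2)) - 71*75 = 2*√1*(-3 + 1² + 2*1) - 71*75 = 2*1*(-3 + 1 + 2) - 5325 = 2*1*0 - 5325 = 0 - 5325 = -5325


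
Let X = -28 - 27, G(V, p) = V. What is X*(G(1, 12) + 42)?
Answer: -2365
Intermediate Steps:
X = -55
X*(G(1, 12) + 42) = -55*(1 + 42) = -55*43 = -2365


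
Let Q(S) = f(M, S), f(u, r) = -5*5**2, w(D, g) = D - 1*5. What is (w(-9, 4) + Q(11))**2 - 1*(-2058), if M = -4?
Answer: 21379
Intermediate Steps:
w(D, g) = -5 + D (w(D, g) = D - 5 = -5 + D)
f(u, r) = -125 (f(u, r) = -5*25 = -125)
Q(S) = -125
(w(-9, 4) + Q(11))**2 - 1*(-2058) = ((-5 - 9) - 125)**2 - 1*(-2058) = (-14 - 125)**2 + 2058 = (-139)**2 + 2058 = 19321 + 2058 = 21379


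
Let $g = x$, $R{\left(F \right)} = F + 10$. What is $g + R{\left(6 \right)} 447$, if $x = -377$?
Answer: $6775$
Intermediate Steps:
$R{\left(F \right)} = 10 + F$
$g = -377$
$g + R{\left(6 \right)} 447 = -377 + \left(10 + 6\right) 447 = -377 + 16 \cdot 447 = -377 + 7152 = 6775$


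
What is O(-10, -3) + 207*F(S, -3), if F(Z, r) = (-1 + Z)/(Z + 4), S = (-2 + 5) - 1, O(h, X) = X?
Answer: 63/2 ≈ 31.500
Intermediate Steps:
S = 2 (S = 3 - 1 = 2)
F(Z, r) = (-1 + Z)/(4 + Z)
O(-10, -3) + 207*F(S, -3) = -3 + 207*((-1 + 2)/(4 + 2)) = -3 + 207*(1/6) = -3 + 69/2 = 63/2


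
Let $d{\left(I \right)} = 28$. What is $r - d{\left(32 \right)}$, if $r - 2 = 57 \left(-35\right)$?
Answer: $-2021$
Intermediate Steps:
$r = -1993$ ($r = 2 + 57 \left(-35\right) = 2 - 1995 = -1993$)
$r - d{\left(32 \right)} = -1993 - 28 = -2021$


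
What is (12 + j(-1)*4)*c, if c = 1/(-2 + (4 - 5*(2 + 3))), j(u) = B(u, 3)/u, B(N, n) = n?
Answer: 0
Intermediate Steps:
j(u) = 3/u
c = -1/23 (c = 1/(-2 + (4 - 5*5)) = 1/(-2 + (4 - 25)) = 1/(-2 - 21) = 1/(-23) = -1/23 ≈ -0.043478)
(12 + j(-1)*4)*c = (12 + (3/(-1))*4)*(-1/23) = (12 + (3*(-1))*4)*(-1/23) = (12 - 3*4)*(-1/23) = (12 - 12)*(-1/23) = 0*(-1/23) = 0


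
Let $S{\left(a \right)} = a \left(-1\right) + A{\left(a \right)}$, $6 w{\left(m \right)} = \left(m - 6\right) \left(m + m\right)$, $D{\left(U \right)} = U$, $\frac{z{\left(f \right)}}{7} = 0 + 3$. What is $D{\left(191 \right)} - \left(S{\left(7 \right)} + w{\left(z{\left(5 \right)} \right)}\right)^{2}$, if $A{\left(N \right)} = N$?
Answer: $-10834$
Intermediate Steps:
$z{\left(f \right)} = 21$ ($z{\left(f \right)} = 7 \left(0 + 3\right) = 7 \cdot 3 = 21$)
$w{\left(m \right)} = \frac{m \left(-6 + m\right)}{3}$ ($w{\left(m \right)} = \frac{\left(m - 6\right) \left(m + m\right)}{6} = \frac{\left(-6 + m\right) 2 m}{6} = \frac{2 m \left(-6 + m\right)}{6} = \frac{m \left(-6 + m\right)}{3}$)
$S{\left(a \right)} = 0$ ($S{\left(a \right)} = a \left(-1\right) + a = - a + a = 0$)
$D{\left(191 \right)} - \left(S{\left(7 \right)} + w{\left(z{\left(5 \right)} \right)}\right)^{2} = 191 - \left(0 + \frac{1}{3} \cdot 21 \left(-6 + 21\right)\right)^{2} = 191 - \left(0 + \frac{1}{3} \cdot 21 \cdot 15\right)^{2} = 191 - \left(0 + 105\right)^{2} = 191 - 105^{2} = 191 - 11025 = -10834$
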